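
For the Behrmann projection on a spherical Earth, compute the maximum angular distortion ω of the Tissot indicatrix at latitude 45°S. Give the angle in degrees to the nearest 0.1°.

Behrmann is a cylindrical equal-area projection with standard parallels at ±30°. For cylindrical equal-area with standard parallel φ₀, h = cos φ / cos φ₀ and k = cos φ₀ / cos φ, so h·k = 1.
At 45°: h = 0.8165, k = 1.225; principal scales a = 1.225, b = 0.8165.
sin(ω/2) = (a − b)/(a + b) = 0.4082/2.041 = 0.2000, so ω = 2 arcsin(0.2000) ≈ 23.1°.

23.1°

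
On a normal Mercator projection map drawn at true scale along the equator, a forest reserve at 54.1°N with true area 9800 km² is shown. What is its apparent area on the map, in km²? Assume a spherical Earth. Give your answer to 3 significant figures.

For Mercator, h = k = sec φ (a conformal cylindrical projection has a single point scale, 1/cos φ).
Areal scale = k² = sec²φ = 1/cos²(54.1°) = 1/0.5864² = 2.908.
Apparent area = 9800 × 2.908 ≈ 28500 km².

28500 km²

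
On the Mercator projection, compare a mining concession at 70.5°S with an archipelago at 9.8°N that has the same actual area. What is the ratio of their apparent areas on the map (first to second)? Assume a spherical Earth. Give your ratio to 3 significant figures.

8.71

Mercator is conformal with k = sec φ, so areal scale = k² = sec²φ.
At 70.5°: sec²(70.5°) = 1/0.3338² = 8.974.
At 9.8°: sec²(9.8°) = 1/0.9854² = 1.030.
Ratio = 8.974/1.030 = cos²(9.8°)/cos²(70.5°) ≈ 8.71.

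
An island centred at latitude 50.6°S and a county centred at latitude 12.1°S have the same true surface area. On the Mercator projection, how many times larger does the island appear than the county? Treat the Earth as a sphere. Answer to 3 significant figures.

2.37

Mercator is conformal with k = sec φ, so areal scale = k² = sec²φ.
At 50.6°: sec²(50.6°) = 1/0.6347² = 2.482.
At 12.1°: sec²(12.1°) = 1/0.9778² = 1.046.
Ratio = 2.482/1.046 = cos²(12.1°)/cos²(50.6°) ≈ 2.37.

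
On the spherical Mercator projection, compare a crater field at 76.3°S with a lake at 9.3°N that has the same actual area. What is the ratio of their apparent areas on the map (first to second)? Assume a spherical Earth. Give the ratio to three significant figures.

17.4

Mercator is conformal with k = sec φ, so areal scale = k² = sec²φ.
At 76.3°: sec²(76.3°) = 1/0.2368² = 17.83.
At 9.3°: sec²(9.3°) = 1/0.9869² = 1.027.
Ratio = 17.83/1.027 = cos²(9.3°)/cos²(76.3°) ≈ 17.4.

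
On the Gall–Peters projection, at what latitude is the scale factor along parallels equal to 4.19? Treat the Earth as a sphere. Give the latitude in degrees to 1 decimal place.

The Gall–Peters projection is cylindrical equal-area with φ₀ = 45°. Cylindrical equal-area (φ₀ = 45°): h = cos φ / cos 45° along meridians, k = cos 45° / cos φ along parallels; h·k = 1.
k = cos φ₀ / cos φ = 4.19  ⇒  cos φ = cos 45° / 4.19 = 0.1688.
φ = arccos(0.1688) ≈ 80.3°.

80.3°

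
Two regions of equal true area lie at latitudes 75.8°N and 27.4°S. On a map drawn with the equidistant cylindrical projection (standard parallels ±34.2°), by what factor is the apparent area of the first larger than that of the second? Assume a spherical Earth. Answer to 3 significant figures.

With standard parallel φ₀ = 34.2°, the equirectangular projection gives x = Rλ cos φ₀, y = Rφ, so h = 1 and k = cos 34.2° / cos φ.
Areal scale at 75.8°: h·k = 1.000 × 3.372 = 3.372.
Areal scale at 27.4°: h·k = 1.000 × 0.9316 = 0.9316.
Ratio = 3.372/0.9316 ≈ 3.62.

3.62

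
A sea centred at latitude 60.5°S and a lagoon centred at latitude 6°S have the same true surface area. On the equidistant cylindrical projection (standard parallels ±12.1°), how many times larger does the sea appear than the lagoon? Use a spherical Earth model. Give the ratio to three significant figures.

In the equirectangular projection with standard parallel φ₀ = 12.1° (x = Rλ cos φ₀, y = Rφ), meridians are true-scale (h = 1) and the parallel scale is k = cos φ₀ / cos φ.
Areal scale at 60.5°: h·k = 1.000 × 1.986 = 1.986.
Areal scale at 6°: h·k = 1.000 × 0.9832 = 0.9832.
Ratio = 1.986/0.9832 ≈ 2.02.

2.02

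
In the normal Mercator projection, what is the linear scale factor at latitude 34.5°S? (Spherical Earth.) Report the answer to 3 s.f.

The Mercator projection is conformal; its linear scale factor is the same in every direction and equals sec φ = 1/cos φ.
k = 1/cos 34.5° = 1/0.8241 = 1.213.

1.21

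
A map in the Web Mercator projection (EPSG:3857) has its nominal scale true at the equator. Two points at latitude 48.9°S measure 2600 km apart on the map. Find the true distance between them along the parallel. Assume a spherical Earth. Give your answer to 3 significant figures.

1710 km

For Mercator, h = k = sec φ (a conformal cylindrical projection has a single point scale, 1/cos φ).
Along the parallel at 48.9°, map distances are exaggerated by k = sec 48.9° = 1.521.
True distance = 2600 / 1.521 = 2600 × cos 48.9° ≈ 1710 km.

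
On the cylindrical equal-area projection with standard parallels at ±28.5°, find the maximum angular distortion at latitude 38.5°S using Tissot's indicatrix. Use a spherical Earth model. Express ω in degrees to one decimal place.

13.3°

Cylindrical equal-area (φ₀ = 28.5°): h = cos φ / cos 28.5° along meridians, k = cos 28.5° / cos φ along parallels; h·k = 1.
At 38.5°: h = 0.8905, k = 1.123; principal scales a = 1.123, b = 0.8905.
sin(ω/2) = (a − b)/(a + b) = 0.2324/2.013 = 0.1154, so ω = 2 arcsin(0.1154) ≈ 13.3°.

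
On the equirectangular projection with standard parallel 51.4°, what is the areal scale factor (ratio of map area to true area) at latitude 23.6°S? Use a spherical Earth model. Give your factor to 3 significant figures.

0.681

In the equirectangular projection with standard parallel φ₀ = 51.4° (x = Rλ cos φ₀, y = Rφ), meridians are true-scale (h = 1) and the parallel scale is k = cos φ₀ / cos φ.
Areal scale = h·k = 1 × cos φ₀ / cos φ; at 23.6°, h = 1.000, k = 0.6808, so h·k = 0.6808.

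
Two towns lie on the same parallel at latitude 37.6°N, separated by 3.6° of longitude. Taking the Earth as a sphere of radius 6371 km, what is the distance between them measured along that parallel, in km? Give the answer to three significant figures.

Arc length along a parallel = R cos φ · Δλ (with Δλ in radians).
= 6371 × cos 37.6° × (3.6° × π/180) = 6371 × 0.7923 × 0.06283 ≈ 317 km.

317 km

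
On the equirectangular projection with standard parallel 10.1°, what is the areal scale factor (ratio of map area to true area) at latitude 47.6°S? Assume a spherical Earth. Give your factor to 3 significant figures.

The equidistant cylindrical projection with φ₀ = 10.1° has h = 1 (meridians true) and k = cos φ₀ / cos φ along parallels.
Areal scale = h·k = 1 × cos φ₀ / cos φ; at 47.6°, h = 1.000, k = 1.460, so h·k = 1.460.

1.46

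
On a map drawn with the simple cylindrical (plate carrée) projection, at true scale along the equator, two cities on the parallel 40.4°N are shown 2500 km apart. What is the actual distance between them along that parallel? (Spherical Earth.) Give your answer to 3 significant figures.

Plate carrée maps x = Rλ, y = Rφ. The meridian scale is h = 1 and the parallel scale is k = 1/cos φ = sec φ.
Along the parallel at 40.4°, map distances are exaggerated by k = sec 40.4° = 1.313.
True distance = 2500 / 1.313 = 2500 × cos 40.4° ≈ 1900 km.

1900 km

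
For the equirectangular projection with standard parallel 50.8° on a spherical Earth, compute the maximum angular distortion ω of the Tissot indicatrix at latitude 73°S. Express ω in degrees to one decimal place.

The equidistant cylindrical projection with φ₀ = 50.8° has h = 1 (meridians true) and k = cos φ₀ / cos φ along parallels.
At 73°: h = 1.000, k = 2.162; principal scales a = 2.162, b = 1.000.
sin(ω/2) = (a − b)/(a + b) = 1.162/3.162 = 0.3674, so ω = 2 arcsin(0.3674) ≈ 43.1°.

43.1°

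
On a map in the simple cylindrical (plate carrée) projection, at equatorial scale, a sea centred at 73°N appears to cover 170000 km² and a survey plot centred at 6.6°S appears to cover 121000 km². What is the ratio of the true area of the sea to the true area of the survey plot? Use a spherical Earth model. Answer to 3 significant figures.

On the plate carrée, areal scale = h·k = 1 × sec φ, so true area = apparent × cos φ.
True area of sea: 170000 × cos(73°) = 170000 × 0.2924 = 49700 km².
True area of survey plot: 121000 × cos(6.6°) = 121000 × 0.9934 = 120200 km².
Ratio = 49700 / 120200 ≈ 0.414.

0.414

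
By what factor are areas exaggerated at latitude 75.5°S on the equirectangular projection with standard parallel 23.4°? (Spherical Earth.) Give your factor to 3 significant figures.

The equidistant cylindrical projection with φ₀ = 23.4° has h = 1 (meridians true) and k = cos φ₀ / cos φ along parallels.
Areal scale = h·k = 1 × cos φ₀ / cos φ; at 75.5°, h = 1.000, k = 3.665, so h·k = 3.665.

3.67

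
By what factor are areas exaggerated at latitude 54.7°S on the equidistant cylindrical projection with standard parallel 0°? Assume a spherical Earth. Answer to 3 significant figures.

In the plate carrée (x = Rλ, y = Rφ), meridians are true-scale (h = 1) and parallels are stretched by k = sec φ.
Areal scale = h·k = 1 × sec φ; at 54.7°, h = 1.000, k = 1.731, so h·k = 1.731.

1.73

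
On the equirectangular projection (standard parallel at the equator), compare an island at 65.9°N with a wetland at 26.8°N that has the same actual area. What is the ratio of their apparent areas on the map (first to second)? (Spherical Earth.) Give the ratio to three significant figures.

Plate carrée maps x = Rλ, y = Rφ. The meridian scale is h = 1 and the parallel scale is k = 1/cos φ = sec φ.
Areal scale at 65.9°: h·k = 1.000 × 2.449 = 2.449.
Areal scale at 26.8°: h·k = 1.000 × 1.120 = 1.120.
Ratio = 2.449/1.120 ≈ 2.19.

2.19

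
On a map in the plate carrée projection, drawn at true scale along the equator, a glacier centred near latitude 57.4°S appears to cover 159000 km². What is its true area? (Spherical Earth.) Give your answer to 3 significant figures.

85700 km²

For the equirectangular projection with φ₀ = 0 (plate carrée), h = 1 along meridians and k = sec φ along parallels.
Areal scale = h·k = 1 × sec φ; at 57.4°, h = 1.000, k = 1.856, so h·k = 1.856.
True area = apparent / (areal scale) = 159000 / 1.856 ≈ 85700 km².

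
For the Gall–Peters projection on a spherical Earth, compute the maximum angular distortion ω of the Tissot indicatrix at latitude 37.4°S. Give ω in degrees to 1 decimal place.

Gall–Peters is a cylindrical equal-area projection with standard parallels at ±45°. A cylindrical equal-area projection with standard parallel φ₀ has meridian scale h = cos φ / cos φ₀ and parallel scale k = cos φ₀ / cos φ (so areas are preserved, h·k = 1).
At 37.4°: h = 1.123, k = 0.8901; principal scales a = 1.123, b = 0.8901.
sin(ω/2) = (a − b)/(a + b) = 0.2334/2.014 = 0.1159, so ω = 2 arcsin(0.1159) ≈ 13.3°.

13.3°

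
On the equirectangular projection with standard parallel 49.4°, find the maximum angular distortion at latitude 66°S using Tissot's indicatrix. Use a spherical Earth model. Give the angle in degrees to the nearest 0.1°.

With standard parallel φ₀ = 49.4°, the equirectangular projection gives x = Rλ cos φ₀, y = Rφ, so h = 1 and k = cos 49.4° / cos φ.
At 66°: h = 1.000, k = 1.600; principal scales a = 1.600, b = 1.000.
sin(ω/2) = (a − b)/(a + b) = 0.6000/2.600 = 0.2308, so ω = 2 arcsin(0.2308) ≈ 26.7°.

26.7°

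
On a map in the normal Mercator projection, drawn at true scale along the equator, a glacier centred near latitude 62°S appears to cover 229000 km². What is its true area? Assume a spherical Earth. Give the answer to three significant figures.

The Mercator projection is conformal; its linear scale factor is the same in every direction and equals sec φ = 1/cos φ.
Areal scale = k² = sec²φ = 1/cos²(62°) = 1/0.4695² = 4.537.
True area = apparent / (areal scale) = 229000 / 4.537 ≈ 50500 km².

50500 km²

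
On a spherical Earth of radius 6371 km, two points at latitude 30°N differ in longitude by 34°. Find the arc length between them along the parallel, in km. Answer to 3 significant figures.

3270 km

Arc length along a parallel = R cos φ · Δλ (with Δλ in radians).
= 6371 × cos 30° × (34° × π/180) = 6371 × 0.8660 × 0.5934 ≈ 3270 km.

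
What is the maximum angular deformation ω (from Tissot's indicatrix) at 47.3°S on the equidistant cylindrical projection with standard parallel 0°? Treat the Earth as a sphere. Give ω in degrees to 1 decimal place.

Plate carrée maps x = Rλ, y = Rφ. The meridian scale is h = 1 and the parallel scale is k = 1/cos φ = sec φ.
At 47.3°: h = 1.000, k = 1.475; principal scales a = 1.475, b = 1.000.
sin(ω/2) = (a − b)/(a + b) = 0.4746/2.475 = 0.1918, so ω = 2 arcsin(0.1918) ≈ 22.1°.

22.1°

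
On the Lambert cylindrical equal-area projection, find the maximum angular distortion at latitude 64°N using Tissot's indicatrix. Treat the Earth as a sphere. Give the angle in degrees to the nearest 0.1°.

85.3°

The Lambert cylindrical equal-area projection is the cylindrical equal-area projection with its standard parallel at the equator (φ₀ = 0). Cylindrical equal-area (φ₀ = 0°): h = cos φ / cos 0° along meridians, k = cos 0° / cos φ along parallels; h·k = 1.
At 64°: h = 0.4384, k = 2.281; principal scales a = 2.281, b = 0.4384.
sin(ω/2) = (a − b)/(a + b) = 1.843/2.720 = 0.6776, so ω = 2 arcsin(0.6776) ≈ 85.3°.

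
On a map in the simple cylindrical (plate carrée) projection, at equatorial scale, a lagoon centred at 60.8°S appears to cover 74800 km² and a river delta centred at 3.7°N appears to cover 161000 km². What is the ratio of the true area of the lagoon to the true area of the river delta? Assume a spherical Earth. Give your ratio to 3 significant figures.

0.227

Plate carrée has h = 1 and k = sec φ, giving areal scale sec φ; true area = (apparent area) · cos φ.
True area of lagoon: 74800 × cos(60.8°) = 74800 × 0.4879 = 36490 km².
True area of river delta: 161000 × cos(3.7°) = 161000 × 0.9979 = 160700 km².
Ratio = 36490 / 160700 ≈ 0.227.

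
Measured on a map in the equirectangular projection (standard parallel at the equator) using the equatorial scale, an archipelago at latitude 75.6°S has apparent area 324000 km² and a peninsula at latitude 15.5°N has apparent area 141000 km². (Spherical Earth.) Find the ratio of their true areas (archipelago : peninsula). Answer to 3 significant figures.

Plate carrée has h = 1 and k = sec φ, giving areal scale sec φ; true area = (apparent area) · cos φ.
True area of archipelago: 324000 × cos(75.6°) = 324000 × 0.2487 = 80580 km².
True area of peninsula: 141000 × cos(15.5°) = 141000 × 0.9636 = 135900 km².
Ratio = 80580 / 135900 ≈ 0.593.

0.593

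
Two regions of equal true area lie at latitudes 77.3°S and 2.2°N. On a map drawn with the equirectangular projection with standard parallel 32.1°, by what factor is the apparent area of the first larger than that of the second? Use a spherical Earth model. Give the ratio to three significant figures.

The equidistant cylindrical projection with φ₀ = 32.1° has h = 1 (meridians true) and k = cos φ₀ / cos φ along parallels.
Areal scale at 77.3°: h·k = 1.000 × 3.853 = 3.853.
Areal scale at 2.2°: h·k = 1.000 × 0.8477 = 0.8477.
Ratio = 3.853/0.8477 ≈ 4.55.

4.55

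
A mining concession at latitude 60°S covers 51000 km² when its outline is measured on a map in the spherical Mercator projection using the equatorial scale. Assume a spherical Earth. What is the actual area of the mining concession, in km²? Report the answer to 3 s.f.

Mercator is conformal, so the point scale is isotropic: h = k = sec φ = 1/cos φ.
Areal scale = k² = sec²φ = 1/cos²(60°) = 1/0.5000² = 4.000.
True area = apparent / (areal scale) = 51000 / 4.000 ≈ 12800 km².

12800 km²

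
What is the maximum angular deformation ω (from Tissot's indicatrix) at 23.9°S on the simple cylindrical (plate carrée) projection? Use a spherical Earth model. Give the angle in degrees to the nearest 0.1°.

Plate carrée maps x = Rλ, y = Rφ. The meridian scale is h = 1 and the parallel scale is k = 1/cos φ = sec φ.
At 23.9°: h = 1.000, k = 1.094; principal scales a = 1.094, b = 1.000.
sin(ω/2) = (a − b)/(a + b) = 0.09379/2.094 = 0.04479, so ω = 2 arcsin(0.04479) ≈ 5.1°.

5.1°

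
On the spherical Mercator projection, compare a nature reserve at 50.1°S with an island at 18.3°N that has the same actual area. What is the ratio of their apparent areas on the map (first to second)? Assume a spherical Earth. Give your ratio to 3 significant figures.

Mercator is conformal with k = sec φ, so areal scale = k² = sec²φ.
At 50.1°: sec²(50.1°) = 1/0.6414² = 2.430.
At 18.3°: sec²(18.3°) = 1/0.9494² = 1.109.
Ratio = 2.430/1.109 = cos²(18.3°)/cos²(50.1°) ≈ 2.19.

2.19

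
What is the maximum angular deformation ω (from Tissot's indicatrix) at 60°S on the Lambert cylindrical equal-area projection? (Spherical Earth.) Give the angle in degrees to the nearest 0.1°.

73.7°

The Lambert cylindrical equal-area projection is the cylindrical equal-area projection with its standard parallel at the equator (φ₀ = 0). Cylindrical equal-area (φ₀ = 0°): h = cos φ / cos 0° along meridians, k = cos 0° / cos φ along parallels; h·k = 1.
At 60°: h = 0.5000, k = 2.000; principal scales a = 2.000, b = 0.5000.
sin(ω/2) = (a − b)/(a + b) = 1.500/2.500 = 0.6000, so ω = 2 arcsin(0.6000) ≈ 73.7°.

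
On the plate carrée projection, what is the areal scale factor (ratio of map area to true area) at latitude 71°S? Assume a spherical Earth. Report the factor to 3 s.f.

3.07

In the plate carrée (x = Rλ, y = Rφ), meridians are true-scale (h = 1) and parallels are stretched by k = sec φ.
Areal scale = h·k = 1 × sec φ; at 71°, h = 1.000, k = 3.072, so h·k = 3.072.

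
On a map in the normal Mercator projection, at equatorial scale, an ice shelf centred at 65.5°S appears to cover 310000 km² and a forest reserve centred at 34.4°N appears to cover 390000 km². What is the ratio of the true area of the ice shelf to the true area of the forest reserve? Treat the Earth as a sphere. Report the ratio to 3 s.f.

0.201

Mercator's areal exaggeration is sec²φ; hence true area = (apparent area) · cos²φ.
True area of ice shelf: 310000 × cos²(65.5°) = 310000 × 0.1720 = 53310 km².
True area of forest reserve: 390000 × cos²(34.4°) = 390000 × 0.6808 = 265500 km².
Ratio = 53310 / 265500 ≈ 0.201.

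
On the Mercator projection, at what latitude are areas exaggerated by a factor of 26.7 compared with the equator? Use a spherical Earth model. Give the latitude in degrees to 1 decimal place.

78.8°

Mercator areal scale is sec²φ.
sec²φ = 26.7  ⇒  cos²φ = 0.03745  ⇒  cos φ = 0.1935.
φ = arccos(0.1935) ≈ 78.8°.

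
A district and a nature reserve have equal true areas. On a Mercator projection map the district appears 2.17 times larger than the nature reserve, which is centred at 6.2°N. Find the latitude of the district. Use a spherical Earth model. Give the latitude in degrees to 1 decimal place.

On Mercator, (apparent₁)/(apparent₂) = sec²φ₁ / sec²φ₂ when true areas are equal.
cos²φ₂ / cos²φ₁ = 2.17  ⇒  cos φ₁ = cos 6.2° / √2.17 = 0.9942/1.473 = 0.6749.
φ₁ = arccos(0.6749) ≈ 47.6°.

47.6°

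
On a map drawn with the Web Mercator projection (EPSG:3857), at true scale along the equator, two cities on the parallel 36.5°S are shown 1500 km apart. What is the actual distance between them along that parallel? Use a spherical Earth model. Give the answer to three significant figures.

1210 km

Mercator is conformal, so the point scale is isotropic: h = k = sec φ = 1/cos φ.
Along the parallel at 36.5°, map distances are exaggerated by k = sec 36.5° = 1.244.
True distance = 1500 / 1.244 = 1500 × cos 36.5° ≈ 1210 km.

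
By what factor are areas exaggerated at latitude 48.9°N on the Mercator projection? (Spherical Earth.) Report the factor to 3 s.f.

Mercator is conformal, so the point scale is isotropic: h = k = sec φ = 1/cos φ.
Areal scale = k² = sec²φ = 1/cos²(48.9°) = 1/0.6574² = 2.314.

2.31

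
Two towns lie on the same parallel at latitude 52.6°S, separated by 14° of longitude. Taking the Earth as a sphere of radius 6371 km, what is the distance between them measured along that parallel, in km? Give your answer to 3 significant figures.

Arc length along a parallel = R cos φ · Δλ (with Δλ in radians).
= 6371 × cos 52.6° × (14° × π/180) = 6371 × 0.6074 × 0.2443 ≈ 946 km.

946 km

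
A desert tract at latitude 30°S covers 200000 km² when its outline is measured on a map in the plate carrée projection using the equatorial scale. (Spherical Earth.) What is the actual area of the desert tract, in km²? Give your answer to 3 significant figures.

173000 km²

Plate carrée maps x = Rλ, y = Rφ. The meridian scale is h = 1 and the parallel scale is k = 1/cos φ = sec φ.
Areal scale = h·k = 1 × sec φ; at 30°, h = 1.000, k = 1.155, so h·k = 1.155.
True area = apparent / (areal scale) = 200000 / 1.155 ≈ 173000 km².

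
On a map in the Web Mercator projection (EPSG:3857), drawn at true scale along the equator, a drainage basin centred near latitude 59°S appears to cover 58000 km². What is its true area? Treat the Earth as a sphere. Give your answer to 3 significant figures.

15400 km²

The Mercator projection is conformal; its linear scale factor is the same in every direction and equals sec φ = 1/cos φ.
Areal scale = k² = sec²φ = 1/cos²(59°) = 1/0.5150² = 3.770.
True area = apparent / (areal scale) = 58000 / 3.770 ≈ 15400 km².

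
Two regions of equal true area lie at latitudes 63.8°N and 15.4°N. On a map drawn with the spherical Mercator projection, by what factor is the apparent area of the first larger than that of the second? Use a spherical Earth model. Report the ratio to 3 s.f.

Mercator is conformal with k = sec φ, so areal scale = k² = sec²φ.
At 63.8°: sec²(63.8°) = 1/0.4415² = 5.130.
At 15.4°: sec²(15.4°) = 1/0.9641² = 1.076.
Ratio = 5.130/1.076 = cos²(15.4°)/cos²(63.8°) ≈ 4.77.

4.77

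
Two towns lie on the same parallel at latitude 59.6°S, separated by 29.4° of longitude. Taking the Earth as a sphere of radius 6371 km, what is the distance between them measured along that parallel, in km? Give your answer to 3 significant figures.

1650 km

Arc length along a parallel = R cos φ · Δλ (with Δλ in radians).
= 6371 × cos 59.6° × (29.4° × π/180) = 6371 × 0.5060 × 0.5131 ≈ 1650 km.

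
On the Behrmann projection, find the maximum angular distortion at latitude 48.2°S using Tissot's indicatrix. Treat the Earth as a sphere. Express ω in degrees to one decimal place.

29.7°

Behrmann is a cylindrical equal-area projection with standard parallels at ±30°. A cylindrical equal-area projection with standard parallel φ₀ has meridian scale h = cos φ / cos φ₀ and parallel scale k = cos φ₀ / cos φ (so areas are preserved, h·k = 1).
At 48.2°: h = 0.7696, k = 1.299; principal scales a = 1.299, b = 0.7696.
sin(ω/2) = (a − b)/(a + b) = 0.5297/2.069 = 0.2560, so ω = 2 arcsin(0.2560) ≈ 29.7°.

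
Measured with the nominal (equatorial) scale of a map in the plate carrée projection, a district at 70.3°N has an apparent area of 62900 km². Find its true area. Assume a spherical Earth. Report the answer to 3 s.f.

21200 km²

For the equirectangular projection with φ₀ = 0 (plate carrée), h = 1 along meridians and k = sec φ along parallels.
Areal scale = h·k = 1 × sec φ; at 70.3°, h = 1.000, k = 2.967, so h·k = 2.967.
True area = apparent / (areal scale) = 62900 / 2.967 ≈ 21200 km².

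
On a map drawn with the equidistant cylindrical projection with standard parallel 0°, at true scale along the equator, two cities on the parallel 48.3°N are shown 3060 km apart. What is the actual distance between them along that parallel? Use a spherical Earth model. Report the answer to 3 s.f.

2040 km

Plate carrée maps x = Rλ, y = Rφ. The meridian scale is h = 1 and the parallel scale is k = 1/cos φ = sec φ.
Along the parallel at 48.3°, map distances are exaggerated by k = sec 48.3° = 1.503.
True distance = 3060 / 1.503 = 3060 × cos 48.3° ≈ 2040 km.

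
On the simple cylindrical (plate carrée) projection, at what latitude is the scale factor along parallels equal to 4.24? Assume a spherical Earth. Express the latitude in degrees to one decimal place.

Plate carrée: h = 1, k = sec φ along parallels.
sec φ = 4.24  ⇒  cos φ = 0.2358  ⇒  φ ≈ 76.4°.

76.4°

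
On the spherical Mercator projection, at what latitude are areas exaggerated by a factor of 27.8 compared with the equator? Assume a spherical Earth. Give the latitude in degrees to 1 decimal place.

Mercator areal scale is sec²φ.
sec²φ = 27.8  ⇒  cos²φ = 0.03597  ⇒  cos φ = 0.1897.
φ = arccos(0.1897) ≈ 79.1°.

79.1°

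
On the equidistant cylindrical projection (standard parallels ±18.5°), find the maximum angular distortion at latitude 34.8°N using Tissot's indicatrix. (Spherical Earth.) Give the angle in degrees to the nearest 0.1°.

8.2°

In the equirectangular projection with standard parallel φ₀ = 18.5° (x = Rλ cos φ₀, y = Rφ), meridians are true-scale (h = 1) and the parallel scale is k = cos φ₀ / cos φ.
At 34.8°: h = 1.000, k = 1.155; principal scales a = 1.155, b = 1.000.
sin(ω/2) = (a − b)/(a + b) = 0.1549/2.155 = 0.07187, so ω = 2 arcsin(0.07187) ≈ 8.2°.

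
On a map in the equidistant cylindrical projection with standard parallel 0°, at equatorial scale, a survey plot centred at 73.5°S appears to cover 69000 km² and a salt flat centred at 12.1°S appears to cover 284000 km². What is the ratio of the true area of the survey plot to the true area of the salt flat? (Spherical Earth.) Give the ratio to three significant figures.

Plate carrée has h = 1 and k = sec φ, giving areal scale sec φ; true area = (apparent area) · cos φ.
True area of survey plot: 69000 × cos(73.5°) = 69000 × 0.2840 = 19600 km².
True area of salt flat: 284000 × cos(12.1°) = 284000 × 0.9778 = 277700 km².
Ratio = 19600 / 277700 ≈ 0.0706.

0.0706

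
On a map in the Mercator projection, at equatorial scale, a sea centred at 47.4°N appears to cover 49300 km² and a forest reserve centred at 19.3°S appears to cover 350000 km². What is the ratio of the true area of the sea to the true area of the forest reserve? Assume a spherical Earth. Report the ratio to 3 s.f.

0.0724

Since Mercator area scale is 1/cos²φ, the true area equals the apparent area multiplied by cos²φ.
True area of sea: 49300 × cos²(47.4°) = 49300 × 0.4582 = 22590 km².
True area of forest reserve: 350000 × cos²(19.3°) = 350000 × 0.8908 = 311800 km².
Ratio = 22590 / 311800 ≈ 0.0724.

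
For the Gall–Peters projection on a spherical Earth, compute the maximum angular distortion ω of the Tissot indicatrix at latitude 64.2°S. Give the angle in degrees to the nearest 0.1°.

Gall–Peters is a cylindrical equal-area projection with standard parallels at ±45°. For cylindrical equal-area with standard parallel φ₀, h = cos φ / cos φ₀ and k = cos φ₀ / cos φ, so h·k = 1.
At 64.2°: h = 0.6155, k = 1.625; principal scales a = 1.625, b = 0.6155.
sin(ω/2) = (a − b)/(a + b) = 1.009/2.240 = 0.4505, so ω = 2 arcsin(0.4505) ≈ 53.5°.

53.5°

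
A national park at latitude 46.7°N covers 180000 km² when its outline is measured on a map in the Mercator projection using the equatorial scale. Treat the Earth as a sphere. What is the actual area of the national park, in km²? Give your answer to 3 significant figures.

84700 km²

For Mercator, h = k = sec φ (a conformal cylindrical projection has a single point scale, 1/cos φ).
Areal scale = k² = sec²φ = 1/cos²(46.7°) = 1/0.6858² = 2.126.
True area = apparent / (areal scale) = 180000 / 2.126 ≈ 84700 km².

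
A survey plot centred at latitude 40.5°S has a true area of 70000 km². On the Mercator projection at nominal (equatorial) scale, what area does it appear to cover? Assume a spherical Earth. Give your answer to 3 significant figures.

Mercator is conformal, so the point scale is isotropic: h = k = sec φ = 1/cos φ.
Areal scale = k² = sec²φ = 1/cos²(40.5°) = 1/0.7604² = 1.729.
Apparent area = 70000 × 1.729 ≈ 121000 km².

121000 km²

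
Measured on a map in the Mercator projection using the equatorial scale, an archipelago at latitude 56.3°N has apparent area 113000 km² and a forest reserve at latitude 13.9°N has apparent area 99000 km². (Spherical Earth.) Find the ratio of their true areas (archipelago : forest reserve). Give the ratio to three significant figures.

0.373

Since Mercator area scale is 1/cos²φ, the true area equals the apparent area multiplied by cos²φ.
True area of archipelago: 113000 × cos²(56.3°) = 113000 × 0.3079 = 34790 km².
True area of forest reserve: 99000 × cos²(13.9°) = 99000 × 0.9423 = 93290 km².
Ratio = 34790 / 93290 ≈ 0.373.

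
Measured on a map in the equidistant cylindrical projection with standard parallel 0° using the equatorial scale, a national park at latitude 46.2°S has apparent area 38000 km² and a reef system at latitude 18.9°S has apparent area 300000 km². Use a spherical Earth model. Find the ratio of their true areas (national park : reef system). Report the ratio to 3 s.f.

Plate carrée has h = 1 and k = sec φ, giving areal scale sec φ; true area = (apparent area) · cos φ.
True area of national park: 38000 × cos(46.2°) = 38000 × 0.6921 = 26300 km².
True area of reef system: 300000 × cos(18.9°) = 300000 × 0.9461 = 283800 km².
Ratio = 26300 / 283800 ≈ 0.0927.

0.0927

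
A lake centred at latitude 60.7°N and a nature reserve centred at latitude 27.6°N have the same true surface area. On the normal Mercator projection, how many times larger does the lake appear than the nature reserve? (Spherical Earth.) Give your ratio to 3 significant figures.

On Mercator, area is exaggerated by sec²φ = 1/cos²φ.
At 60.7°: sec²(60.7°) = 1/0.4894² = 4.175.
At 27.6°: sec²(27.6°) = 1/0.8862² = 1.273.
Ratio = 4.175/1.273 = cos²(27.6°)/cos²(60.7°) ≈ 3.28.

3.28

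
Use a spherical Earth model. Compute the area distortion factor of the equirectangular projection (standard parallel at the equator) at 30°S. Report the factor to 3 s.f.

For the equirectangular projection with φ₀ = 0 (plate carrée), h = 1 along meridians and k = sec φ along parallels.
Areal scale = h·k = 1 × sec φ; at 30°, h = 1.000, k = 1.155, so h·k = 1.155.

1.15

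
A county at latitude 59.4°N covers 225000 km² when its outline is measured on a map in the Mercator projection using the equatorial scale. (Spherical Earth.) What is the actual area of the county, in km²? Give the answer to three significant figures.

58300 km²

Mercator is conformal, so the point scale is isotropic: h = k = sec φ = 1/cos φ.
Areal scale = k² = sec²φ = 1/cos²(59.4°) = 1/0.5090² = 3.859.
True area = apparent / (areal scale) = 225000 / 3.859 ≈ 58300 km².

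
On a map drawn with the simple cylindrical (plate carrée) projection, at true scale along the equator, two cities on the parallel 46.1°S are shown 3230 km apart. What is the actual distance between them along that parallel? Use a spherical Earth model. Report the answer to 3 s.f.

2240 km

In the plate carrée (x = Rλ, y = Rφ), meridians are true-scale (h = 1) and parallels are stretched by k = sec φ.
Along the parallel at 46.1°, map distances are exaggerated by k = sec 46.1° = 1.442.
True distance = 3230 / 1.442 = 3230 × cos 46.1° ≈ 2240 km.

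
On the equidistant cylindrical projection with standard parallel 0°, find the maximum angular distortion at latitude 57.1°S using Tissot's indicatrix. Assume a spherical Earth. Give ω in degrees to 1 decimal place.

For the equirectangular projection with φ₀ = 0 (plate carrée), h = 1 along meridians and k = sec φ along parallels.
At 57.1°: h = 1.000, k = 1.841; principal scales a = 1.841, b = 1.000.
sin(ω/2) = (a − b)/(a + b) = 0.8410/2.841 = 0.2960, so ω = 2 arcsin(0.2960) ≈ 34.4°.

34.4°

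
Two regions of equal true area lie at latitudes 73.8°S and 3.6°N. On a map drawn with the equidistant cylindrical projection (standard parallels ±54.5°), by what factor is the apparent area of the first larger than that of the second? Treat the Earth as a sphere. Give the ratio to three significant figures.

The equidistant cylindrical projection with φ₀ = 54.5° has h = 1 (meridians true) and k = cos φ₀ / cos φ along parallels.
Areal scale at 73.8°: h·k = 1.000 × 2.081 = 2.081.
Areal scale at 3.6°: h·k = 1.000 × 0.5819 = 0.5819.
Ratio = 2.081/0.5819 ≈ 3.58.

3.58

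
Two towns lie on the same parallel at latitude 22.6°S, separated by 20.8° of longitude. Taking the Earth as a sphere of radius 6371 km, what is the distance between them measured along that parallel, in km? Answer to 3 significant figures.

2140 km

Arc length along a parallel = R cos φ · Δλ (with Δλ in radians).
= 6371 × cos 22.6° × (20.8° × π/180) = 6371 × 0.9232 × 0.3630 ≈ 2140 km.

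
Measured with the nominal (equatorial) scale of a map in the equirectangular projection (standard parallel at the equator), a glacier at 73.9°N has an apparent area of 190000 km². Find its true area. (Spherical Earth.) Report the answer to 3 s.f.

52700 km²

In the plate carrée (x = Rλ, y = Rφ), meridians are true-scale (h = 1) and parallels are stretched by k = sec φ.
Areal scale = h·k = 1 × sec φ; at 73.9°, h = 1.000, k = 3.606, so h·k = 3.606.
True area = apparent / (areal scale) = 190000 / 3.606 ≈ 52700 km².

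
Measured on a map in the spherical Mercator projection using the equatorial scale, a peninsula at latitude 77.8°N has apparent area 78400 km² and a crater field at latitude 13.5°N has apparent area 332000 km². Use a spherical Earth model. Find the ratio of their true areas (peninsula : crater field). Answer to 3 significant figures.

0.0112

Mercator's areal exaggeration is sec²φ; hence true area = (apparent area) · cos²φ.
True area of peninsula: 78400 × cos²(77.8°) = 78400 × 0.04466 = 3501 km².
True area of crater field: 332000 × cos²(13.5°) = 332000 × 0.9455 = 313900 km².
Ratio = 3501 / 313900 ≈ 0.0112.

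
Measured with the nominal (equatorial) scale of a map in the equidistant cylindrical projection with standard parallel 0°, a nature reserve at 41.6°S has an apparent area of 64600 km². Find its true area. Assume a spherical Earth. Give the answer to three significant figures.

48300 km²

For the equirectangular projection with φ₀ = 0 (plate carrée), h = 1 along meridians and k = sec φ along parallels.
Areal scale = h·k = 1 × sec φ; at 41.6°, h = 1.000, k = 1.337, so h·k = 1.337.
True area = apparent / (areal scale) = 64600 / 1.337 ≈ 48300 km².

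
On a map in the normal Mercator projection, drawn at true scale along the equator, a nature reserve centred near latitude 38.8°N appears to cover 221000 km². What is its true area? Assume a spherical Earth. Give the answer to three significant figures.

The Mercator projection is conformal; its linear scale factor is the same in every direction and equals sec φ = 1/cos φ.
Areal scale = k² = sec²φ = 1/cos²(38.8°) = 1/0.7793² = 1.646.
True area = apparent / (areal scale) = 221000 / 1.646 ≈ 134000 km².

134000 km²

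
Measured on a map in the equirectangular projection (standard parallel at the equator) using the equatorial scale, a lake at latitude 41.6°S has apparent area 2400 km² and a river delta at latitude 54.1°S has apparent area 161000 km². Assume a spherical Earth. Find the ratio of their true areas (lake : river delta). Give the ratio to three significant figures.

On the plate carrée, areal scale = h·k = 1 × sec φ, so true area = apparent × cos φ.
True area of lake: 2400 × cos(41.6°) = 2400 × 0.7478 = 1795 km².
True area of river delta: 161000 × cos(54.1°) = 161000 × 0.5864 = 94410 km².
Ratio = 1795 / 94410 ≈ 0.0190.

0.0190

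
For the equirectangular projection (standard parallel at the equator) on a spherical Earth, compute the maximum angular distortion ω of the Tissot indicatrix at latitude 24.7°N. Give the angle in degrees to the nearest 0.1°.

Plate carrée maps x = Rλ, y = Rφ. The meridian scale is h = 1 and the parallel scale is k = 1/cos φ = sec φ.
At 24.7°: h = 1.000, k = 1.101; principal scales a = 1.101, b = 1.000.
sin(ω/2) = (a − b)/(a + b) = 0.1007/2.101 = 0.04794, so ω = 2 arcsin(0.04794) ≈ 5.5°.

5.5°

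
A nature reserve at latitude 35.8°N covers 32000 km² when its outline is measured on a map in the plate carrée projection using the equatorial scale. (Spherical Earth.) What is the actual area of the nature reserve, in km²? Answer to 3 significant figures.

26000 km²

Plate carrée maps x = Rλ, y = Rφ. The meridian scale is h = 1 and the parallel scale is k = 1/cos φ = sec φ.
Areal scale = h·k = 1 × sec φ; at 35.8°, h = 1.000, k = 1.233, so h·k = 1.233.
True area = apparent / (areal scale) = 32000 / 1.233 ≈ 26000 km².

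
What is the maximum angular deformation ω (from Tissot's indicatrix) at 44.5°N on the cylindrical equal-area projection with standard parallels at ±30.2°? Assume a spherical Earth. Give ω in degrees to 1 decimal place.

A cylindrical equal-area projection with standard parallel φ₀ has meridian scale h = cos φ / cos φ₀ and parallel scale k = cos φ₀ / cos φ (so areas are preserved, h·k = 1).
At 44.5°: h = 0.8253, k = 1.212; principal scales a = 1.212, b = 0.8253.
sin(ω/2) = (a − b)/(a + b) = 0.3865/2.037 = 0.1897, so ω = 2 arcsin(0.1897) ≈ 21.9°.

21.9°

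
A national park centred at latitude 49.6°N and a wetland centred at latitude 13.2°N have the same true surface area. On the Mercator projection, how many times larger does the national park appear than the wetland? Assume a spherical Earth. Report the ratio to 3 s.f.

Mercator areal scale is sec²φ.
At 49.6°: sec²(49.6°) = 1/0.6481² = 2.381.
At 13.2°: sec²(13.2°) = 1/0.9736² = 1.055.
Ratio = 2.381/1.055 = cos²(13.2°)/cos²(49.6°) ≈ 2.26.

2.26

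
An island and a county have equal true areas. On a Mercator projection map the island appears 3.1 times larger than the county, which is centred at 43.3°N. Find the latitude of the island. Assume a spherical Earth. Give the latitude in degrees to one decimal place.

On Mercator, (apparent₁)/(apparent₂) = sec²φ₁ / sec²φ₂ when true areas are equal.
cos²φ₂ / cos²φ₁ = 3.1  ⇒  cos φ₁ = cos 43.3° / √3.1 = 0.7278/1.761 = 0.4133.
φ₁ = arccos(0.4133) ≈ 65.6°.

65.6°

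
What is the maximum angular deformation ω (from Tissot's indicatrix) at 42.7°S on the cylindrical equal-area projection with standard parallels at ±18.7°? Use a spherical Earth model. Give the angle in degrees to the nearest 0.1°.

28.8°

Cylindrical equal-area (φ₀ = 18.7°): h = cos φ / cos 18.7° along meridians, k = cos 18.7° / cos φ along parallels; h·k = 1.
At 42.7°: h = 0.7759, k = 1.289; principal scales a = 1.289, b = 0.7759.
sin(ω/2) = (a − b)/(a + b) = 0.5130/2.065 = 0.2485, so ω = 2 arcsin(0.2485) ≈ 28.8°.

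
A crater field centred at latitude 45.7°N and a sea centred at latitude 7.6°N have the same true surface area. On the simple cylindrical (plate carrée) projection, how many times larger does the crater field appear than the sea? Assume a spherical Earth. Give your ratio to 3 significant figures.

In the plate carrée (x = Rλ, y = Rφ), meridians are true-scale (h = 1) and parallels are stretched by k = sec φ.
Areal scale at 45.7°: h·k = 1.000 × 1.432 = 1.432.
Areal scale at 7.6°: h·k = 1.000 × 1.009 = 1.009.
Ratio = 1.432/1.009 ≈ 1.42.

1.42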